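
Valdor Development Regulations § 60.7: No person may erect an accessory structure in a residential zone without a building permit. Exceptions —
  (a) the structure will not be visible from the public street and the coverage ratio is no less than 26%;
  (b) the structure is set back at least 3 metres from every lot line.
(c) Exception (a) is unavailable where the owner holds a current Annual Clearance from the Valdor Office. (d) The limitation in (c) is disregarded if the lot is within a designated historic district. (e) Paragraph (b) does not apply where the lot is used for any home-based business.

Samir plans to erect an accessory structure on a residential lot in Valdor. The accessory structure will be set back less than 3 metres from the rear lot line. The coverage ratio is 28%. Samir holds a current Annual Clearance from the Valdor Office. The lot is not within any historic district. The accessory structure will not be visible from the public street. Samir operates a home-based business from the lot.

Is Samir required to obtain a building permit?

Yes — Samir must obtain a building permit.

All of (a)'s requirements are met (the structure will not be visible from the street; the coverage ratio is 28%, meeting the 26% threshold). Turning to paragraphs (c)–(d): (c) operates against (a): a current Annual Clearance is held. (d) is not engaged (the lot is not in a historic district), so (c) stands. (a) is therefore removed.
Exception (b) requires that the structure is set back at least 3 metres from every lot line; but the rear setback is under 3 m, so (b) is unavailable.
Every exception is unavailable, so the rule governs.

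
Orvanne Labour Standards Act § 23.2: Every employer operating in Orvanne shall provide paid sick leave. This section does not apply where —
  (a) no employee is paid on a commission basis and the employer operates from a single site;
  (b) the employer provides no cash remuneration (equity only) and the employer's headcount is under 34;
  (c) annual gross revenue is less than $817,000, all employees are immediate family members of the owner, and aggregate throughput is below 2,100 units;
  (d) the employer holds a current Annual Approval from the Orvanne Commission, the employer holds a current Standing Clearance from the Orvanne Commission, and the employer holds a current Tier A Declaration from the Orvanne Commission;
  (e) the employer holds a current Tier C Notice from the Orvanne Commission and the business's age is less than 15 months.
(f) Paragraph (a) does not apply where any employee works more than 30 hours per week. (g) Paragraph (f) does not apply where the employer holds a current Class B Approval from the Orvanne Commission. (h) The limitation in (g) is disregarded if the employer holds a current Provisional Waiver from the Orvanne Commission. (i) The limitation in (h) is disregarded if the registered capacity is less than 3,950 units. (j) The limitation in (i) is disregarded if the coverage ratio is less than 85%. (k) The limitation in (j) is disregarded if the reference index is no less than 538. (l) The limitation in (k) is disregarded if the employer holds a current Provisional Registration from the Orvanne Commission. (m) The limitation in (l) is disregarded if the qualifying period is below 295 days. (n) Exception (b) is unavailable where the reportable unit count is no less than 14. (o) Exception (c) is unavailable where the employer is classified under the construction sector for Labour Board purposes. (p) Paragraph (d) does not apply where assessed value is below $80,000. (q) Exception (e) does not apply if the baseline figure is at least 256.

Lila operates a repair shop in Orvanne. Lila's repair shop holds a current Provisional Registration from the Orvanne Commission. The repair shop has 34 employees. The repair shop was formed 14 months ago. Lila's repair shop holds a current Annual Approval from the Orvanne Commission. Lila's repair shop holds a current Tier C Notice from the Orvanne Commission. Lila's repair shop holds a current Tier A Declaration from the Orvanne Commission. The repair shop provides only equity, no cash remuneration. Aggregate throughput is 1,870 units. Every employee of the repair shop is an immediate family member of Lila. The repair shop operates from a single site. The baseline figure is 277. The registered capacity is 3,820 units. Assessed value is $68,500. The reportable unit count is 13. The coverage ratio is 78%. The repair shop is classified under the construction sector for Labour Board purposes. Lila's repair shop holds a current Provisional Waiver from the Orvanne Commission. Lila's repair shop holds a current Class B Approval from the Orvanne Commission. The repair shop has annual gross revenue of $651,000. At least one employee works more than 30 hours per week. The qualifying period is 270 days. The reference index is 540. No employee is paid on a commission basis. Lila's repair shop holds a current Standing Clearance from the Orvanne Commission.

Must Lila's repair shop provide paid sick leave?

Exception (a): no employee is paid on commission; the employer operates from a single site — every condition holds. As to paragraphs (f)–(m): (f) would limit (a) — at least one employee exceeds 30 hours/week — but (g) sets (f) aside: (g) is engaged — a current Class B Approval is held. (h) would limit (g) — a current Provisional Waiver is held — but (i) sets (h) aside: (i) applies — the registered capacity is 3,820 units, less than the 3,950 units limit. (j) applies (the coverage ratio is 78%, less than the 85% limit), but is set aside by (k): (k) is engaged — the reference index is 540, meeting the 538 threshold. (l) would limit (k) — a current Provisional Registration is held — but (m) sets (l) aside: (m) is engaged — the qualifying period is 270 days, below the 295 days limit. So (a) applies.
Exception (b) fails — the employer's headcount is 34, not under 34.
Exception (c) is satisfied on its face — annual gross revenue is $651,000, less than the $817,000 limit; every employee is an immediate family member; aggregate throughput is 1,870 units, below the 2,100 units limit. Turning to paragraph (o): (o) operates against (c): the repair shop is classified under the construction sector. Exception (c) does not apply.
Exception (d)'s conditions are all satisfied: a current Annual Approval is held; a current Standing Clearance is held; a current Tier A Declaration is held. However, paragraph (p) must be considered: (p) is engaged — assessed value is $68,500, below the $80,000 limit. So (d) is unavailable.
Exception (e) is satisfied on its face — a current Tier C Notice is held; the business's age is 14 months, less than the 15 months limit. But: (q) applies — the baseline figure is 277, meeting the 256 threshold. So (e) is unavailable.

No — exception (a) applies; Lila's repair shop is not required to provide paid sick leave.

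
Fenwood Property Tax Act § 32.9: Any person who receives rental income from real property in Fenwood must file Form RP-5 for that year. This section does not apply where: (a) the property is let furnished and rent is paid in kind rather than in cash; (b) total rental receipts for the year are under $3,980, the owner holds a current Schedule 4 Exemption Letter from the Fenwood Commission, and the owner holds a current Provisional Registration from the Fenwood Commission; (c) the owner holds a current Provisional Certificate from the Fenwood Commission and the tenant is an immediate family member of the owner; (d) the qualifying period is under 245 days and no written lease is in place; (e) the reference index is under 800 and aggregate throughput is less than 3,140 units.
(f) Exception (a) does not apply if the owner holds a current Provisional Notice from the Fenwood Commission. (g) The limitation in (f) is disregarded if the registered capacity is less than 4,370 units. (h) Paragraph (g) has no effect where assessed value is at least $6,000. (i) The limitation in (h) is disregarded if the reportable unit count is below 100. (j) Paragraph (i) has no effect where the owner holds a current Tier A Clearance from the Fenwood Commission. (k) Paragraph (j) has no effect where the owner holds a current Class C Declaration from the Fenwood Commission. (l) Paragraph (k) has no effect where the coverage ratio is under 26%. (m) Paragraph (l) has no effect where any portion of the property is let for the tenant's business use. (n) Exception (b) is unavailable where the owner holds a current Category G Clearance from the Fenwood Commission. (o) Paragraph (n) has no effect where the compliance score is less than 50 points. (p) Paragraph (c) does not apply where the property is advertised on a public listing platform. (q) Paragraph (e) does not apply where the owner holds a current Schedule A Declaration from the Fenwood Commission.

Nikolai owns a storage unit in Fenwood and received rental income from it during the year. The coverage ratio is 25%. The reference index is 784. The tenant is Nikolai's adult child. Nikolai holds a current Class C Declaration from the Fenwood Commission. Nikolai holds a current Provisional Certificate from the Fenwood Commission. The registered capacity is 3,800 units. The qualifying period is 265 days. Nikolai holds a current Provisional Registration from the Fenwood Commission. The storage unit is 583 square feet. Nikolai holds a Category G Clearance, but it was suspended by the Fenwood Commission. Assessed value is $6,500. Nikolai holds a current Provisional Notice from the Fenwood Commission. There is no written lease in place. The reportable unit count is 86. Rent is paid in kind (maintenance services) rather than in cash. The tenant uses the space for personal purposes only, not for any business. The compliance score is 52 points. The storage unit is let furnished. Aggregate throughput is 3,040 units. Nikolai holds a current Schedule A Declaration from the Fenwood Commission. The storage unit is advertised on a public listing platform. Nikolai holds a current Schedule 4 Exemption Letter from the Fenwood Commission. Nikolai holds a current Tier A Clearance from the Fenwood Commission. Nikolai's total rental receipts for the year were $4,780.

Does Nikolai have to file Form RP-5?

All of (a)'s requirements are met (the property is let furnished; rent is paid in kind). Turning to paragraphs (f)–(m): (f) operates against (a): a current Provisional Notice is held. (g) applies (the registered capacity is 3,800 units, less than the 4,370 units limit), but is itself disapplied by (h): (h) applies — assessed value is $6,500, meeting the $6,000 threshold. (i) applies (the reportable unit count is 86, below the 100 limit), but is overridden by (j): (j) is triggered — a current Tier A Clearance is held. (k) would limit (j) — a current Class C Declaration is held — but (l) sets (k) aside: (l) operates against (k): the coverage ratio is 25%, under the 26% limit. (m), which would lift (l), is not triggered — the space is used for personal purposes only. (a) is therefore removed.
Exception (b) does not apply: total rental receipts for the year are $4,780, not under $3,980.
All of (c)'s requirements are met (a current Provisional Certificate is held; the tenant is an immediate family member). However, paragraph (p) must be considered: (p) operates against (c): the property is publicly advertised. (c) is therefore removed.
Exception (d) requires that the qualifying period is under 245 days; but the qualifying period is 265 days, not under 245 days, so (d) is unavailable.
Exception (e)'s conditions are all satisfied: the reference index is 784, under the 800 limit; aggregate throughput is 3,040 units, less than the 3,140 units limit. Turning to paragraph (q): (q) operates against (e): a current Schedule A Declaration is held. Exception (e) does not apply.
No exception is made out. Nikolai falls within the general rule.

Yes — Nikolai must file Form RP-5.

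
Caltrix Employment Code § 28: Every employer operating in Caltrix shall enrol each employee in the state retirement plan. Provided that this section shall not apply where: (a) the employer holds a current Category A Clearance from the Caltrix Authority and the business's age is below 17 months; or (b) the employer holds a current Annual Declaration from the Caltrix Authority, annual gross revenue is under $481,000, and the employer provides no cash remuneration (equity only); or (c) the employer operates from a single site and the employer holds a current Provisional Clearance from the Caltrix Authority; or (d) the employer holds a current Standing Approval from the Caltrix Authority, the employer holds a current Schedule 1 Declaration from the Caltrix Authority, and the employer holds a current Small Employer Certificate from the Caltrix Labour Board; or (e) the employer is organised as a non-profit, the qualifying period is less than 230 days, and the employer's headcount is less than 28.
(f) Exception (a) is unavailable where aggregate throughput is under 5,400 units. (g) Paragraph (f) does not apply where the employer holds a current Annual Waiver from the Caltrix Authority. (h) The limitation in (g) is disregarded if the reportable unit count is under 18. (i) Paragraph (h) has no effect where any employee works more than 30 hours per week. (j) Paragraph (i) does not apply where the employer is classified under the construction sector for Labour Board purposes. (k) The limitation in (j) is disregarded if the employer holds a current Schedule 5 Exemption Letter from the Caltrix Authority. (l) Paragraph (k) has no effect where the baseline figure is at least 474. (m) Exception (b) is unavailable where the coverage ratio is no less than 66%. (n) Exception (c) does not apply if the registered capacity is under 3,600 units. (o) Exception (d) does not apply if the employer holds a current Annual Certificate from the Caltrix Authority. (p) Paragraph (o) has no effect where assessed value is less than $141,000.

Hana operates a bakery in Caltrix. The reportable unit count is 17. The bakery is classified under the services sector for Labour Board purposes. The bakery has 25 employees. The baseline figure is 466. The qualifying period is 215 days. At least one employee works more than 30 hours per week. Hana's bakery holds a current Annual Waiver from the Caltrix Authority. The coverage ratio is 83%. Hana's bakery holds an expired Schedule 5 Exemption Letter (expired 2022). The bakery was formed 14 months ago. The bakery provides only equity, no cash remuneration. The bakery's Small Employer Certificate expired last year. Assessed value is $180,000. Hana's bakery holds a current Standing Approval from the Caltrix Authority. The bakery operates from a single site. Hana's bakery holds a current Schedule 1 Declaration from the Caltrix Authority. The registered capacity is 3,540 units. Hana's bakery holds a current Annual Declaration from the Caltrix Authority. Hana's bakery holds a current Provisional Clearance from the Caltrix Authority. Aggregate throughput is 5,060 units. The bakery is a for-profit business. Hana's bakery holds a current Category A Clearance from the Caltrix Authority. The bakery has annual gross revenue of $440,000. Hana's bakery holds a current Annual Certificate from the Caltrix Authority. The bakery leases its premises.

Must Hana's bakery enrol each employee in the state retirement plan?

No — exception (a) applies; Hana's bakery is not required to enrol each employee in the state retirement plan.

All of (a)'s requirements are met (a current Category A Clearance is held; the business's age is 14 months, below the 17 months limit). As to paragraphs (f)–(l): (f) applies (aggregate throughput is 5,060 units, under the 5,400 units limit), but is displaced by (g): (g) operates against (f): a current Annual Waiver is held. (h) applies (the reportable unit count is 17, under the 18 limit), but is displaced by (i): (i) is engaged — at least one employee exceeds 30 hours/week. (j) is inapplicable (the bakery is classified under the services sector), so (i) stands. (a) remains available.
Exception (b) is satisfied on its face — a current Annual Declaration is held; annual gross revenue is $440,000, under the $481,000 limit; remuneration is equity-only. Turning to paragraph (m): (m) operates against (b): the coverage ratio is 83%, meeting the 66% threshold. (b) is therefore removed.
Exception (c): the employer operates from a single site; a current Provisional Clearance is held — every condition holds. Turning to paragraph (n): (n) operates against (c): the registered capacity is 3,540 units, under the 3,600 units limit. Exception (c) does not apply.
Exception (d) fails — the Small Employer Certificate has expired.
Exception (e) requires that the employer is organised as a non-profit; but the employer is for-profit, so (e) is unavailable.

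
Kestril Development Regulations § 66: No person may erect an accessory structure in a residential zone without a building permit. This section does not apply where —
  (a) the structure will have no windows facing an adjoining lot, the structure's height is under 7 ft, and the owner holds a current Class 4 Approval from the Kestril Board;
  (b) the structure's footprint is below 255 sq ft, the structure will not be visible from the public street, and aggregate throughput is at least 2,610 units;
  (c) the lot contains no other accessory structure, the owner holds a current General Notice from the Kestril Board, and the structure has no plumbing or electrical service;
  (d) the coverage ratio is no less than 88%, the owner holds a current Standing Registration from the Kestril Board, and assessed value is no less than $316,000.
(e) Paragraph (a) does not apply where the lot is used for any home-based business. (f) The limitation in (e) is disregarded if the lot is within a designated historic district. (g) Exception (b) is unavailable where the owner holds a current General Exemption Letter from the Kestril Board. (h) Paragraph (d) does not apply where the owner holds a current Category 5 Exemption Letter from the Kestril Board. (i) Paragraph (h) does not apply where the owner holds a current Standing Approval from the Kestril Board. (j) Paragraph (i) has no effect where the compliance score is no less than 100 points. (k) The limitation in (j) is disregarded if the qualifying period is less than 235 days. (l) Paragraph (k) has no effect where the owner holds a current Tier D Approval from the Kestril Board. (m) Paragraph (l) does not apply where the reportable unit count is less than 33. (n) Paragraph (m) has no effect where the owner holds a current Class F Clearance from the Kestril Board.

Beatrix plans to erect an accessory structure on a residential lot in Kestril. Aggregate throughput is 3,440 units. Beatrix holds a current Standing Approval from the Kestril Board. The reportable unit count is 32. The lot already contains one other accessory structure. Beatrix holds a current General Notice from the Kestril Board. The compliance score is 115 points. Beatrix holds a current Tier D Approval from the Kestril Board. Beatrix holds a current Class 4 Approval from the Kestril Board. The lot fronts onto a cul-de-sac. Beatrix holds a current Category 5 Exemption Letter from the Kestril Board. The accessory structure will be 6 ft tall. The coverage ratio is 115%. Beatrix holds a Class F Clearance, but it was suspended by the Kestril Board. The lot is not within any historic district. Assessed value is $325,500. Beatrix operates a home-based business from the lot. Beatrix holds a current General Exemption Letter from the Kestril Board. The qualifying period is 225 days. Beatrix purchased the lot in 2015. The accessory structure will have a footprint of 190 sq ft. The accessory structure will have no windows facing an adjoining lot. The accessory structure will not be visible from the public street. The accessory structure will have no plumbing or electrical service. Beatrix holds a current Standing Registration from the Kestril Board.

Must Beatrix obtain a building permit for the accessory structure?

No — exception (d) applies; Beatrix does not need a building permit.

All of (a)'s requirements are met (no windows face an adjoining lot; the structure's height is 6 ft, under the 7 ft limit; a current Class 4 Approval is held). But: (e) is engaged — a home-based business operates on the lot. (f) is not engaged (the lot is not in a historic district), so (e) stands. Exception (a) does not apply.
All of (b)'s requirements are met (the structure's footprint is 190 sq ft, below the 255 sq ft limit; the structure will not be visible from the street; aggregate throughput is 3,440 units, meeting the 2,610 units threshold). However, paragraph (g) must be considered: (g) operates — a current General Exemption Letter is held. Exception (b) does not apply.
Exception (c) fails — the lot already has another accessory structure.
Exception (d) is satisfied on its face — the coverage ratio is 115%, meeting the 88% threshold; a current Standing Registration is held; assessed value is $325,500, meeting the $316,000 threshold. Considering the limiting provisions: (h) applies (a current Category 5 Exemption Letter is held), but is overridden by (i): (i) is engaged — a current Standing Approval is held. (j) would limit (i) — the compliance score is 115 points, meeting the 100 points threshold — but (k) sets (j) aside: (k) applies — the qualifying period is 225 days, less than the 235 days limit. (l) would limit (k) — a current Tier D Approval is held — but (m) sets (l) aside: (m) operates against (l): the reportable unit count is 32, less than the 33 limit. (n), which would lift (m), is not engaged — no current Class F Clearance is held. Exception (d) stands.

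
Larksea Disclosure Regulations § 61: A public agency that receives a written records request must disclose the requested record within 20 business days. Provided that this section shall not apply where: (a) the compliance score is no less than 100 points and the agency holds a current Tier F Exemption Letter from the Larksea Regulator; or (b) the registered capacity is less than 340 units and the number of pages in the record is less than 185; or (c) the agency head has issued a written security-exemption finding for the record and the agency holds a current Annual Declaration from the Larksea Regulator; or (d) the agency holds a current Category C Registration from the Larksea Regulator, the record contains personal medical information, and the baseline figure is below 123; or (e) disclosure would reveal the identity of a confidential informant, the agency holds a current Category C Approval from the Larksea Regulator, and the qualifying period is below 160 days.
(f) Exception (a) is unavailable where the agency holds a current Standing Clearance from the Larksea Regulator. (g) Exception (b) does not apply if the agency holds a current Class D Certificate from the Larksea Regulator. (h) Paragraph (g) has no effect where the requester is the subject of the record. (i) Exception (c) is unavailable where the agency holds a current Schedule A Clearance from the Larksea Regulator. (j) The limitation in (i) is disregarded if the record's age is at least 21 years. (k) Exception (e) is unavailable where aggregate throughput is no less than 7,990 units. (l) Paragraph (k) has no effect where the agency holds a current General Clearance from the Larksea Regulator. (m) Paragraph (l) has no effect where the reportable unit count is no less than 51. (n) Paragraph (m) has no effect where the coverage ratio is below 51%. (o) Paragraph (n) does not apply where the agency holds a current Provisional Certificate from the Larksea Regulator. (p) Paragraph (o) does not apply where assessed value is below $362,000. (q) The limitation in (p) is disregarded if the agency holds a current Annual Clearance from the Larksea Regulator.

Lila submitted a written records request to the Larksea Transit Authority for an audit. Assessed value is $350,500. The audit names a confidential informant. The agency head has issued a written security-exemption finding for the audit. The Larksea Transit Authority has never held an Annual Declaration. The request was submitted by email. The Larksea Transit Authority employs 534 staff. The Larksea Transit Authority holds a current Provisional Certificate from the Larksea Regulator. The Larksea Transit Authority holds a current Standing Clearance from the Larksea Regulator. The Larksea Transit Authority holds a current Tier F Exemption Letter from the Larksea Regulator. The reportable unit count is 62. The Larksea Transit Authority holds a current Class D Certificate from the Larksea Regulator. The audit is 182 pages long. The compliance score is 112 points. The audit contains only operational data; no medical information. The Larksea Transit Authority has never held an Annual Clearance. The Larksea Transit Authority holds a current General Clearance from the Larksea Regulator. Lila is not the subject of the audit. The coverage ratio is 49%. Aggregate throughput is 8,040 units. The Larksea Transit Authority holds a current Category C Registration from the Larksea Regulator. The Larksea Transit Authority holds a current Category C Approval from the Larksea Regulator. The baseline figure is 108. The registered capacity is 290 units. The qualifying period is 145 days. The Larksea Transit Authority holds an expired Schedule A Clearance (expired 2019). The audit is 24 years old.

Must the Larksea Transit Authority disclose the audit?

Exception (a)'s conditions are all satisfied: the compliance score is 112 points, meeting the 100 points threshold; a current Tier F Exemption Letter is held. However, paragraph (f) must be considered: (f) operates against (a): a current Standing Clearance is held. (a) is therefore removed.
Exception (b) is satisfied on its face — the registered capacity is 290 units, less than the 340 units limit; the number of pages in the record is 182, less than the 185 limit. But: (g) operates against (b): a current Class D Certificate is held. (h), which would lift (g), is not engaged — Lila is not the subject of the audit. (b) is therefore removed.
Exception (c) does not apply: the Annual Declaration is not current.
Exception (d) does not apply: the audit contains only operational data.
Exception (e)'s conditions are all satisfied: the audit names a confidential informant; a current Category C Approval is held; the qualifying period is 145 days, below the 160 days limit. Under paragraphs (k)–(q): (k) is triggered (aggregate throughput is 8,040 units, meeting the 7,990 units threshold), but is displaced by (l): (l) operates against (k): a current General Clearance is held. (m) would limit (l) — the reportable unit count is 62, meeting the 51 threshold — but (n) sets (m) aside: (n) is engaged — the coverage ratio is 49%, below the 51% limit. (o) would limit (n) — a current Provisional Certificate is held — but (p) sets (o) aside: (p) operates against (o): assessed value is $350,500, below the $362,000 limit. (q) is not triggered (no current Annual Clearance is held), so (p) stands. (e) remains available.

No — exception (e) applies; the Larksea Transit Authority is not required to disclose the audit.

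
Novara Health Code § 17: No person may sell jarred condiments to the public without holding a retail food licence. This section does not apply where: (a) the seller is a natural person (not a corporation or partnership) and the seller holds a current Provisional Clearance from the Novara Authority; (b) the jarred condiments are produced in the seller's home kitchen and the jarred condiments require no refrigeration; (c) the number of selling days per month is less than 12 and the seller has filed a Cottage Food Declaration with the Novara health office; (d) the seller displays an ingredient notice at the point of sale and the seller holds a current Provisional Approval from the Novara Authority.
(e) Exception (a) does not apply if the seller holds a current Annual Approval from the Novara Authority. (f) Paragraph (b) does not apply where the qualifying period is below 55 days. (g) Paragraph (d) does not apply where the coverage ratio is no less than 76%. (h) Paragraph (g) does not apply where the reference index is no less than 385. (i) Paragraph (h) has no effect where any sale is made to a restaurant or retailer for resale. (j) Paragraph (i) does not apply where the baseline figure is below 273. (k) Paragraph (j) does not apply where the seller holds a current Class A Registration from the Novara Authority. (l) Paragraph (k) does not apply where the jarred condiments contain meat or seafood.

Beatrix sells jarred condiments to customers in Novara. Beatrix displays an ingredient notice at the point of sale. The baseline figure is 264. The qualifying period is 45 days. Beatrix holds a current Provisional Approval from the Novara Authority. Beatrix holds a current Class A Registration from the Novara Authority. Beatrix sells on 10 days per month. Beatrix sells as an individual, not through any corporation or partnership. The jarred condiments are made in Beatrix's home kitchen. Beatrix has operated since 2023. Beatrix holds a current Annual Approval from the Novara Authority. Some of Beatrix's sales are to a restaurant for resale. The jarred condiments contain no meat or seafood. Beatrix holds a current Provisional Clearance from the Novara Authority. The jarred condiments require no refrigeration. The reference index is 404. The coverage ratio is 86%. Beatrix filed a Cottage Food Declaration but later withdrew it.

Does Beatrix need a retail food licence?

Yes — Beatrix must hold a retail food licence.

Exception (a)'s conditions are all satisfied: the seller is a natural person; a current Provisional Clearance is held. But: (e) operates — a current Annual Approval is held. (a) is therefore removed.
Exception (b) is satisfied on its face — the jarred condiments are home-kitchen produced; the jarred condiments are shelf-stable. But: (f) operates against (b): the qualifying period is 45 days, below the 55 days limit. Exception (b) does not apply.
Exception (c) requires that the seller has filed a Cottage Food Declaration with the Novara health office; but the Cottage Food Declaration was withdrawn, so (c) is unavailable.
Exception (d)'s conditions are all satisfied: an ingredient notice is displayed; a current Provisional Approval is held. But applying paragraphs (g)–(l): (g) operates against (d): the coverage ratio is 86%, meeting the 76% threshold. (h) would limit (g) — the reference index is 404, meeting the 385 threshold — but (i) sets (h) aside: (i) is engaged — some sales are to a restaurant for resale. (j) would limit (i) — the baseline figure is 264, below the 273 limit — but (k) sets (j) aside: (k) operates — a current Class A Registration is held. (l), which would lift (k), is inapplicable — the jarred condiments contain no meat or seafood. So (d) is unavailable.
No exception displaces § 17.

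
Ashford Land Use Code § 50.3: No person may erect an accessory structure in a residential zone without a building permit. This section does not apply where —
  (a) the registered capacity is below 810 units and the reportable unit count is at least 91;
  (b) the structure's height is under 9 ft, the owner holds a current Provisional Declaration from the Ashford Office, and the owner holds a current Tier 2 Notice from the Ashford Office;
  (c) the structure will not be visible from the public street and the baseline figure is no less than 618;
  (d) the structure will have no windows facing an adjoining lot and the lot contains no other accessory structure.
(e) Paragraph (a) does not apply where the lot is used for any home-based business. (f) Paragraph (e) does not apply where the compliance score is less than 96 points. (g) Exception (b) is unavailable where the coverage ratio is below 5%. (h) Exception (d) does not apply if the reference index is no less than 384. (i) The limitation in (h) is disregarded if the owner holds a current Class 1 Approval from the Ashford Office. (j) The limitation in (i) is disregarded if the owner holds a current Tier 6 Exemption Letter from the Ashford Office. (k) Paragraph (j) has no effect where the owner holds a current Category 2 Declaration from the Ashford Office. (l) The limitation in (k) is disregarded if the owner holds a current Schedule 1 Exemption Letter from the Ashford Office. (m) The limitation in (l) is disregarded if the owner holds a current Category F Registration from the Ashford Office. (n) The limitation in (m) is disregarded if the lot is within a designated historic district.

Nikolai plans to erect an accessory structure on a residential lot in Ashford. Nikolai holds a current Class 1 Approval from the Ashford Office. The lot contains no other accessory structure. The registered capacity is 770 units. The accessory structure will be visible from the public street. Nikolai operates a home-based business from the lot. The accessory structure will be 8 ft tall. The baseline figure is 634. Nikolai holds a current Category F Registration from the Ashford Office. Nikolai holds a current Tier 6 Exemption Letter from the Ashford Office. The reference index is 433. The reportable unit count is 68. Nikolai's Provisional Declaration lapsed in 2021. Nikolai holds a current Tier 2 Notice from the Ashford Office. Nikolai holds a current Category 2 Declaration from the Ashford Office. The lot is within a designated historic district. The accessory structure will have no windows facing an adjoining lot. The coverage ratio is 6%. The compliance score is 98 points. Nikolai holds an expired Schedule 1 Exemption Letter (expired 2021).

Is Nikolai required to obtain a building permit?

Exception (a) does not apply: the reportable unit count is 68, short of 91.
Exception (b) fails — there is no Provisional Declaration in force.
Exception (c) requires that the structure will not be visible from the public street; but the structure will be visible from the street, so (c) is unavailable.
Exception (d) is satisfied on its face — no windows face an adjoining lot; the lot has no other accessory structure. Considering the limiting provisions: (h) would limit (d) — the reference index is 433, meeting the 384 threshold — but (i) sets (h) aside: (i) applies — a current Class 1 Approval is held. (j) would limit (i) — a current Tier 6 Exemption Letter is held — but (k) sets (j) aside: (k) is triggered — a current Category 2 Declaration is held. (l), which would lift (k), does not operate here — there is no Schedule 1 Exemption Letter in force. Exception (d) stands.

No — exception (d) applies; Nikolai does not need a building permit.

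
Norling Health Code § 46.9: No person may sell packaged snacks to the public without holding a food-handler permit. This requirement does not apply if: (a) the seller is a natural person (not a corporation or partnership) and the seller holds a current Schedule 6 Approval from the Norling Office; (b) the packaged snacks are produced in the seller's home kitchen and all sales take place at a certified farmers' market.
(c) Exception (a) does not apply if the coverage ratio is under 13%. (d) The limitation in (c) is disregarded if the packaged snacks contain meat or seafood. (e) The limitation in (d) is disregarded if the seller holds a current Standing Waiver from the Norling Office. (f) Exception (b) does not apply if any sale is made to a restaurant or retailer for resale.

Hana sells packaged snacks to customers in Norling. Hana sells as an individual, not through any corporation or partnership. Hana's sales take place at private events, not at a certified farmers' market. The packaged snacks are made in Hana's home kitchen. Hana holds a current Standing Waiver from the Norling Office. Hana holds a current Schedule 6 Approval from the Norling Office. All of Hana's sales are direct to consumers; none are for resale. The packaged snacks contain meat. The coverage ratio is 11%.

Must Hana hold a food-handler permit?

All of (a)'s requirements are met (the seller is a natural person; a current Schedule 6 Approval is held). But applying paragraphs (c)–(e): (c) is engaged — the coverage ratio is 11%, under the 13% limit. (d) would limit (c) — the packaged snacks contain meat — but (e) sets (d) aside: (e) is engaged — a current Standing Waiver is held. (a) is therefore removed.
Exception (b) fails — sales are at private events, not a certified farmers' market.
No exception applies. The general rule governs.

Yes — Hana must hold a food-handler permit.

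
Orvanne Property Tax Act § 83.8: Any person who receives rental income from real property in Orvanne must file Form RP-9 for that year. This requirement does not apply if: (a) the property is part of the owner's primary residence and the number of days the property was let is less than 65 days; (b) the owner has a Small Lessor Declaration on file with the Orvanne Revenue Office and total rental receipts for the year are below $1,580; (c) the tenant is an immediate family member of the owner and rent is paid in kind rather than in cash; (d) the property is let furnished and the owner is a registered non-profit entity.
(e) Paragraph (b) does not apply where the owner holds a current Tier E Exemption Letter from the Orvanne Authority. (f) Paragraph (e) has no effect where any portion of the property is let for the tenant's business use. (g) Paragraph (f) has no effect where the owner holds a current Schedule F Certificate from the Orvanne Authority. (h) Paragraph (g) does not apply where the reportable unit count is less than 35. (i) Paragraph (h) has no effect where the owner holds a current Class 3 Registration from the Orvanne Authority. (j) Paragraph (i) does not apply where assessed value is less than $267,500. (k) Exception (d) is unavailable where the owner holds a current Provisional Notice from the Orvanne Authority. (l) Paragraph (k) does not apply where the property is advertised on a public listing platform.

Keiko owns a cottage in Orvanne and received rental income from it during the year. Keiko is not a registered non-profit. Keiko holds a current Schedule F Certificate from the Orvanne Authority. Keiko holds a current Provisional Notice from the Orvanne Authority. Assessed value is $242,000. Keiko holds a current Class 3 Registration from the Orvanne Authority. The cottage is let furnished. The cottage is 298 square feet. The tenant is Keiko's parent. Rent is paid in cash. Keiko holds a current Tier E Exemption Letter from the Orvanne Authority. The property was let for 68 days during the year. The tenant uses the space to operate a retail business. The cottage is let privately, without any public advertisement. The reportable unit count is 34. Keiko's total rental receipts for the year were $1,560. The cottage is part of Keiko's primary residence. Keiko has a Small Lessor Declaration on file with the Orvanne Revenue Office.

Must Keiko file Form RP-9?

Exception (a) fails — the number of days the property was let is 68 days, not less than 65 days.
Exception (b)'s conditions are all satisfied: a Small Lessor Declaration is on file; total rental receipts for the year are $1,560, below the $1,580 limit. Applying paragraphs (e)–(j): (e) applies (a current Tier E Exemption Letter is held), but yields to (f): (f) applies — the space is let for business use. (g) would limit (f) — a current Schedule F Certificate is held — but (h) sets (g) aside: (h) operates against (g): the reportable unit count is 34, less than the 35 limit. (i) would limit (h) — a current Class 3 Registration is held — but (j) sets (i) aside: (j) operates against (i): assessed value is $242,000, less than the $267,500 limit. (b) remains available.
Exception (c) does not apply: rent is paid in cash.
Exception (d) requires that the owner is a registered non-profit entity; but Keiko is not a registered non-profit, so (d) is unavailable.

No — exception (b) applies; Keiko is not required to file Form RP-9.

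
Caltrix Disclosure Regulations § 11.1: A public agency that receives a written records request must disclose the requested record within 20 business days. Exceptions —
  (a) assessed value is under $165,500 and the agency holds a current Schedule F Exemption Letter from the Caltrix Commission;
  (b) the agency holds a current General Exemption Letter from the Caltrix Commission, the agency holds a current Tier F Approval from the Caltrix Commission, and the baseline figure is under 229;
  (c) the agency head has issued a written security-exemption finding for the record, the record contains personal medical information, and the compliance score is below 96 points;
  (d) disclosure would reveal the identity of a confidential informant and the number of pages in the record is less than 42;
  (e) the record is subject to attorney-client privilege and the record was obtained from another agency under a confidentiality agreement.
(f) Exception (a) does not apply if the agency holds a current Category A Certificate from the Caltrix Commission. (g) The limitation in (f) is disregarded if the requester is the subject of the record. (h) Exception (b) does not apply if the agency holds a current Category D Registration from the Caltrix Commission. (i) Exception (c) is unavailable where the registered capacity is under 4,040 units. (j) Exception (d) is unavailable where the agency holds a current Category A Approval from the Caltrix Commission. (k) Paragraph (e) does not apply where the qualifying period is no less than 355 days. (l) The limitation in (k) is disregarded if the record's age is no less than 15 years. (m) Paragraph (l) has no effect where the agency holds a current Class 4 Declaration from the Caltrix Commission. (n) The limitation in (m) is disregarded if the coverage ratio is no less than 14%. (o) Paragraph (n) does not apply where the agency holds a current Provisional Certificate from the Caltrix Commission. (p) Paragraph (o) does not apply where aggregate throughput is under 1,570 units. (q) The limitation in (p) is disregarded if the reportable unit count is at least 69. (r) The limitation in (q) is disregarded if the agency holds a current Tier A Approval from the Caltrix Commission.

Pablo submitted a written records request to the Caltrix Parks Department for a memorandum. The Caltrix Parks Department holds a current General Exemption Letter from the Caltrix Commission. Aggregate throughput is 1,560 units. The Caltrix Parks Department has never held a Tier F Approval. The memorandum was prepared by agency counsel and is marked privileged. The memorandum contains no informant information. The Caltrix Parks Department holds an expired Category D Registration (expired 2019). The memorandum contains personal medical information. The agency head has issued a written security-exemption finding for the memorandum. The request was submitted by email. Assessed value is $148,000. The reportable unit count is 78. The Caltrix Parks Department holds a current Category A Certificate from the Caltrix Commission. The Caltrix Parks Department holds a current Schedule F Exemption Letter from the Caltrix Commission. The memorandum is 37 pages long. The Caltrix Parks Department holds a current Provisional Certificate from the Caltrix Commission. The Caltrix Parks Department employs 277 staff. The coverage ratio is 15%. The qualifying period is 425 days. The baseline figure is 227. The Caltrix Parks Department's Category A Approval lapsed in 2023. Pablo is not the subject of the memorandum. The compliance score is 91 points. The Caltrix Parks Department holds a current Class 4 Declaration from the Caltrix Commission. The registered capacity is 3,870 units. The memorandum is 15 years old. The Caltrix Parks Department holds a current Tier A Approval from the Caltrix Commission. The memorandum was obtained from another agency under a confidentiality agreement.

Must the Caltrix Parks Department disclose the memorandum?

Exception (a)'s conditions are all satisfied: assessed value is $148,000, under the $165,500 limit; a current Schedule F Exemption Letter is held. However, paragraphs (f)–(g) must be considered: (f) operates against (a): a current Category A Certificate is held. (g), which would lift (f), is inapplicable — Pablo is not the subject of the memorandum. (a) is therefore removed.
Exception (b) does not apply: the Tier F Approval is not current.
Exception (c) is satisfied on its face — a written security-exemption finding has been issued; the memorandum contains personal medical information; the compliance score is 91 points, below the 96 points limit. However, paragraph (i) must be considered: (i) operates — the registered capacity is 3,870 units, under the 4,040 units limit. Exception (c) does not apply.
Exception (d) requires that disclosure would reveal the identity of a confidential informant; but the memorandum contains no informant information, so (d) is unavailable.
Exception (e): the memorandum is privileged; the memorandum was obtained under a confidentiality agreement — every condition holds. Under paragraphs (k)–(r): (k) is engaged (the qualifying period is 425 days, meeting the 355 days threshold), but yields to (l): (l) operates against (k): the record's age is 15 years, meeting the 15 years threshold. (m) applies (a current Class 4 Declaration is held), but is displaced by (n): (n) operates against (m): the coverage ratio is 15%, meeting the 14% threshold. (o) would limit (n) — a current Provisional Certificate is held — but (p) sets (o) aside: (p) applies — aggregate throughput is 1,560 units, under the 1,570 units limit. (q) operates (the reportable unit count is 78, meeting the 69 threshold), but is set aside by (r): (r) is engaged — a current Tier A Approval is held. So (e) applies.

No — exception (e) applies; the Caltrix Parks Department is not required to disclose the memorandum.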